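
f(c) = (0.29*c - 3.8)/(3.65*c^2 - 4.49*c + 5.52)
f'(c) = (4.49 - 7.3*c)*(0.29*c - 3.8)/(3.65*c^2 - 4.49*c + 5.52)^2 + 0.29/(3.65*c^2 - 4.49*c + 5.52) = (-1.0585*c^2 + 27.74*c - 15.4612)/(13.3225*c^4 - 32.777*c^3 + 60.4561*c^2 - 49.5696*c + 30.4704)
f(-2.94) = -0.09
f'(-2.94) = -0.04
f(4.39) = -0.05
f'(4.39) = 0.03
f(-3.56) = -0.07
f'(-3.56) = -0.03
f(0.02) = -0.70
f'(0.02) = -0.51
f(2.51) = -0.18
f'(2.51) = 0.16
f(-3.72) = -0.07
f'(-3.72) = -0.03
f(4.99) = -0.03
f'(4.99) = 0.02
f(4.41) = -0.04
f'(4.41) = 0.03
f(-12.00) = -0.01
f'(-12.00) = -0.00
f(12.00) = -0.00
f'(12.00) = 0.00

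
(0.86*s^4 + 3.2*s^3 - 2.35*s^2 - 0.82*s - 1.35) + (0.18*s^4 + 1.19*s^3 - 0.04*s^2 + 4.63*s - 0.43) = 1.04*s^4 + 4.39*s^3 - 2.39*s^2 + 3.81*s - 1.78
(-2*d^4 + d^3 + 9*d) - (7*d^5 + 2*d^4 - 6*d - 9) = -7*d^5 - 4*d^4 + d^3 + 15*d + 9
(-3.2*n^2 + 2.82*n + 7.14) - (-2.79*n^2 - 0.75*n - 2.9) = -0.41*n^2 + 3.57*n + 10.04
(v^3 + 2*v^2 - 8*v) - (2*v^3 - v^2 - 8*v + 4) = -v^3 + 3*v^2 - 4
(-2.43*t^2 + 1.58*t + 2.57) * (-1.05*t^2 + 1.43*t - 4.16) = 2.5515*t^4 - 5.1339*t^3 + 9.6697*t^2 - 2.8977*t - 10.6912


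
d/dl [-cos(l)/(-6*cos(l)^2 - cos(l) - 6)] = -6*sin(l)^3/(6*cos(l)^2 + cos(l) + 6)^2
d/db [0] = 0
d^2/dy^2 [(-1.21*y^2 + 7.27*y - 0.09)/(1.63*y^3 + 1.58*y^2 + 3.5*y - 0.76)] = (-6.429698*y^6 + 115.893978*y^5 + 150.887796*y^4 - 57.964292*y^3 + 94.926348*y^2 + 48.723744*y + 34.857464)/(4.330747*y^9 + 12.593706*y^8 + 40.104846*y^7 + 51.96998*y^6 + 74.370876*y^5 + 26.358408*y^4 + 20.482664*y^3 - 25.192176*y^2 + 6.0648*y - 0.438976)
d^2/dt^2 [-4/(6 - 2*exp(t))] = 2*(exp(t) + 3)*exp(t)/(exp(t) - 3)^3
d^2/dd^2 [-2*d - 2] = 0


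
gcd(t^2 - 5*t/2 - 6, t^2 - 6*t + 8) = t - 4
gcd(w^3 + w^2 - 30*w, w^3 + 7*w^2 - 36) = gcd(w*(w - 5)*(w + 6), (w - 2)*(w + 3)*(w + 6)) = w + 6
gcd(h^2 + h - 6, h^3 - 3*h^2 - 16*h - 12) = 1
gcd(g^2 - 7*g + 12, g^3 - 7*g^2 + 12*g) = g^2 - 7*g + 12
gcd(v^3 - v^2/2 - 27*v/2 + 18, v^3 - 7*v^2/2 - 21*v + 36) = v^2 + 5*v/2 - 6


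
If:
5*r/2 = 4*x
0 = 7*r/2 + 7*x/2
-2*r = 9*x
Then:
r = 0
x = 0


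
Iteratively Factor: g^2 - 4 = (g + 2)*(g - 2)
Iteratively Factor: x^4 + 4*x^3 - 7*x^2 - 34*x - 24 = (x + 2)*(x^3 + 2*x^2 - 11*x - 12) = (x - 3)*(x + 2)*(x^2 + 5*x + 4) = (x - 3)*(x + 2)*(x + 4)*(x + 1)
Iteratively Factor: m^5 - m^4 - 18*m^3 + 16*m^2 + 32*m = (m - 2)*(m^4 + m^3 - 16*m^2 - 16*m) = (m - 2)*(m + 4)*(m^3 - 3*m^2 - 4*m) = (m - 2)*(m + 1)*(m + 4)*(m^2 - 4*m) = (m - 4)*(m - 2)*(m + 1)*(m + 4)*(m)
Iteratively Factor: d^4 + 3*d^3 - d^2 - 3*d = (d + 3)*(d^3 - d) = (d - 1)*(d + 3)*(d^2 + d) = d*(d - 1)*(d + 3)*(d + 1)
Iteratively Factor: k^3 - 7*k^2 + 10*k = (k - 5)*(k^2 - 2*k) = (k - 5)*(k - 2)*(k)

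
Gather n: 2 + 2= 4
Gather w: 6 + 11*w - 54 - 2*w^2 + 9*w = -2*w^2 + 20*w - 48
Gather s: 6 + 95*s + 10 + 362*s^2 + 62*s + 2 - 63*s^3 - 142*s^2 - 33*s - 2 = -63*s^3 + 220*s^2 + 124*s + 16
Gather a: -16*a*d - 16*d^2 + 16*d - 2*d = -16*a*d - 16*d^2 + 14*d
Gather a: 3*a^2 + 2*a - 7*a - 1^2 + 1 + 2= 3*a^2 - 5*a + 2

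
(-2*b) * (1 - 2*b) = 4*b^2 - 2*b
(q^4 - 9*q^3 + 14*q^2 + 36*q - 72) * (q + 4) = q^5 - 5*q^4 - 22*q^3 + 92*q^2 + 72*q - 288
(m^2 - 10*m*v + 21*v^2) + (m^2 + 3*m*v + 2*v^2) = 2*m^2 - 7*m*v + 23*v^2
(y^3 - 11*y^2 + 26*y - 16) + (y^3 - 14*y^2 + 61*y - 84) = 2*y^3 - 25*y^2 + 87*y - 100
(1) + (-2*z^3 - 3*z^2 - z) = -2*z^3 - 3*z^2 - z + 1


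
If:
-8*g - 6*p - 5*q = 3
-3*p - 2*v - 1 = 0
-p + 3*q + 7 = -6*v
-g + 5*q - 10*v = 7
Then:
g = -241/828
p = 73/276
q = -187/414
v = -165/184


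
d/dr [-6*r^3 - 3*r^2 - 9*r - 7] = -18*r^2 - 6*r - 9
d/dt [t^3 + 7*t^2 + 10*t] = 3*t^2 + 14*t + 10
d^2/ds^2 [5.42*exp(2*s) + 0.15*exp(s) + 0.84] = (21.68*exp(s) + 0.15)*exp(s)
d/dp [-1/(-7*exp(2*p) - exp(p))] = (-14*exp(p) - 1)*exp(-p)/(7*exp(p) + 1)^2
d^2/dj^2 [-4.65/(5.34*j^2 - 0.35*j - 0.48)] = (-265.19508*j^2 + 17.3817*j + 4.65*(10.68*j - 0.35)*(21.36*j - 0.7) + 23.83776)/(-5.34*j^2 + 0.35*j + 0.48)^3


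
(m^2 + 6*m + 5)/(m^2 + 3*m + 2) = (m + 5)/(m + 2)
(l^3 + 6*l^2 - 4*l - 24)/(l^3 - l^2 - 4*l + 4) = (l + 6)/(l - 1)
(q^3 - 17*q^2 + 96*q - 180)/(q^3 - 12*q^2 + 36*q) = (q - 5)/q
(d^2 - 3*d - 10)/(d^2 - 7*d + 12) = (d^2 - 3*d - 10)/(d^2 - 7*d + 12)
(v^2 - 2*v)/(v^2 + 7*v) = (v - 2)/(v + 7)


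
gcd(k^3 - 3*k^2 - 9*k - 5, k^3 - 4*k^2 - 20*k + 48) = 1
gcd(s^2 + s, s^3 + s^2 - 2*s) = s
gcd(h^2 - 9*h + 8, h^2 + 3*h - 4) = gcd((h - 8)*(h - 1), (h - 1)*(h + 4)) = h - 1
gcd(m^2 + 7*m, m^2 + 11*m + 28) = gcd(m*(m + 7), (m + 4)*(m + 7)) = m + 7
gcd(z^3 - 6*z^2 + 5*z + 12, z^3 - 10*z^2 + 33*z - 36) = z^2 - 7*z + 12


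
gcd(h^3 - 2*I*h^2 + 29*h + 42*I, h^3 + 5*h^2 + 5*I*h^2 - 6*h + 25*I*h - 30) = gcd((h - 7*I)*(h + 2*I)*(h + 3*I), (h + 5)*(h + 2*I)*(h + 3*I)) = h^2 + 5*I*h - 6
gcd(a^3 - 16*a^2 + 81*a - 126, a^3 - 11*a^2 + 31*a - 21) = a^2 - 10*a + 21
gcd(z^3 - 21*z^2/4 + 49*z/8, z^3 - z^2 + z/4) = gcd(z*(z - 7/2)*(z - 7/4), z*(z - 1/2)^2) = z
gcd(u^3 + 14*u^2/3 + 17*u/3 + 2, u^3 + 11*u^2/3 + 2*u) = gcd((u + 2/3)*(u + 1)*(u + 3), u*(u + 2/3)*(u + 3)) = u^2 + 11*u/3 + 2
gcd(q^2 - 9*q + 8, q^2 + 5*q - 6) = q - 1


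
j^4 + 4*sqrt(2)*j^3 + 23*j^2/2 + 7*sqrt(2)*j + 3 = (j + sqrt(2)/2)*(j + sqrt(2))^2*(j + 3*sqrt(2)/2)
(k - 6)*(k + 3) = k^2 - 3*k - 18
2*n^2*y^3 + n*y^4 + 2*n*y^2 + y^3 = y^2*(2*n + y)*(n*y + 1)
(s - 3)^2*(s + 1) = s^3 - 5*s^2 + 3*s + 9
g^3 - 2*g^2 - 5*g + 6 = (g - 3)*(g - 1)*(g + 2)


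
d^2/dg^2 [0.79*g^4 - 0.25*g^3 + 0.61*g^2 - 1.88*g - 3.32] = 9.48*g^2 - 1.5*g + 1.22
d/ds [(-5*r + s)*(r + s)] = -4*r + 2*s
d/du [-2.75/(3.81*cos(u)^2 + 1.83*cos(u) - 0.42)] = -(20.955*cos(u) + 5.0325)*sin(u)/(3.81*cos(u)^2 + 1.83*cos(u) - 0.42)^2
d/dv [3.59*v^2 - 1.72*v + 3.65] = 7.18*v - 1.72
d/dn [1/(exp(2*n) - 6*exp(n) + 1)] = 2*(3 - exp(n))*exp(n)/(exp(2*n) - 6*exp(n) + 1)^2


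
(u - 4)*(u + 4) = u^2 - 16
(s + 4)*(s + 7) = s^2 + 11*s + 28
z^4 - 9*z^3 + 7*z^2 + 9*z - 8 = (z - 8)*(z - 1)^2*(z + 1)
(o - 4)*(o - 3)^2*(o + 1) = o^4 - 9*o^3 + 23*o^2 - 3*o - 36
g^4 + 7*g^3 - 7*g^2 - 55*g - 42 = (g - 3)*(g + 1)*(g + 2)*(g + 7)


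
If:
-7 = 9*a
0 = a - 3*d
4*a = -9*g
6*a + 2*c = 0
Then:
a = -7/9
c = 7/3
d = -7/27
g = 28/81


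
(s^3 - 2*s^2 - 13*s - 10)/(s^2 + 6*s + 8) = (s^2 - 4*s - 5)/(s + 4)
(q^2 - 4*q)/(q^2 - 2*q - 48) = q*(4 - q)/(-q^2 + 2*q + 48)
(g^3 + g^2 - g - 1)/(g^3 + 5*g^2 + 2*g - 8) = (g^2 + 2*g + 1)/(g^2 + 6*g + 8)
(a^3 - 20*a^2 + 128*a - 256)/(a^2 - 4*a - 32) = (a^2 - 12*a + 32)/(a + 4)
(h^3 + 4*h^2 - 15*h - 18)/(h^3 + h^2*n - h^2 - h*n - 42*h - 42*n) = (h^2 - 2*h - 3)/(h^2 + h*n - 7*h - 7*n)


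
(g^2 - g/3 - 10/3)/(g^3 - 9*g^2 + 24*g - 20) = (g + 5/3)/(g^2 - 7*g + 10)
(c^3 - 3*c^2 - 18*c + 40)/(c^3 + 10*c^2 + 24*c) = (c^2 - 7*c + 10)/(c*(c + 6))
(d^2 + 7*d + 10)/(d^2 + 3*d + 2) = (d + 5)/(d + 1)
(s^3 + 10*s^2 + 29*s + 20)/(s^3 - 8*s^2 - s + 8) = (s^2 + 9*s + 20)/(s^2 - 9*s + 8)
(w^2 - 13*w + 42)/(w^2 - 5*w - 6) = (w - 7)/(w + 1)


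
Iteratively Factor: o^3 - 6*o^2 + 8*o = (o)*(o^2 - 6*o + 8) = o*(o - 2)*(o - 4)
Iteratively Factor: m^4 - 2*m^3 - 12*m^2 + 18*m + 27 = (m - 3)*(m^3 + m^2 - 9*m - 9) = (m - 3)^2*(m^2 + 4*m + 3) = (m - 3)^2*(m + 3)*(m + 1)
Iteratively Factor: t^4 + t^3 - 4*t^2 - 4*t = (t)*(t^3 + t^2 - 4*t - 4) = t*(t - 2)*(t^2 + 3*t + 2) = t*(t - 2)*(t + 1)*(t + 2)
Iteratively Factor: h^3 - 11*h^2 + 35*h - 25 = (h - 5)*(h^2 - 6*h + 5) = (h - 5)*(h - 1)*(h - 5)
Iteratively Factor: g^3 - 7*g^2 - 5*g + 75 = (g - 5)*(g^2 - 2*g - 15) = (g - 5)*(g + 3)*(g - 5)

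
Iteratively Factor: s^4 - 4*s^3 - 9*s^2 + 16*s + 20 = (s + 2)*(s^3 - 6*s^2 + 3*s + 10) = (s - 2)*(s + 2)*(s^2 - 4*s - 5) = (s - 5)*(s - 2)*(s + 2)*(s + 1)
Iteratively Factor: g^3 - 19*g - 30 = (g - 5)*(g^2 + 5*g + 6) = (g - 5)*(g + 2)*(g + 3)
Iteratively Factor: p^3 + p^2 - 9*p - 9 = (p + 1)*(p^2 - 9) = (p - 3)*(p + 1)*(p + 3)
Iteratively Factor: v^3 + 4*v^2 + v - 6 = (v - 1)*(v^2 + 5*v + 6) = (v - 1)*(v + 2)*(v + 3)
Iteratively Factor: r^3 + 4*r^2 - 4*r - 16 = (r - 2)*(r^2 + 6*r + 8) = (r - 2)*(r + 2)*(r + 4)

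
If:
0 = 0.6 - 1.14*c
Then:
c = 0.53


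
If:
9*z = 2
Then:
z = 2/9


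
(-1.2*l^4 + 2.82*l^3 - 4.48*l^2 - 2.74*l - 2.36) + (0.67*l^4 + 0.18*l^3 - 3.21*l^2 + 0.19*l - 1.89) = -0.53*l^4 + 3.0*l^3 - 7.69*l^2 - 2.55*l - 4.25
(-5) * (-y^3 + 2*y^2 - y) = 5*y^3 - 10*y^2 + 5*y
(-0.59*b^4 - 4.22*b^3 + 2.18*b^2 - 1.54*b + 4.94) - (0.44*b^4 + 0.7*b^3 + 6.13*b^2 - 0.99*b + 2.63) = -1.03*b^4 - 4.92*b^3 - 3.95*b^2 - 0.55*b + 2.31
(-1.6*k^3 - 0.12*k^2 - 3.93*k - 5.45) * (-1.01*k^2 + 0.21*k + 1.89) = 1.616*k^5 - 0.2148*k^4 + 0.9201*k^3 + 4.4524*k^2 - 8.5722*k - 10.3005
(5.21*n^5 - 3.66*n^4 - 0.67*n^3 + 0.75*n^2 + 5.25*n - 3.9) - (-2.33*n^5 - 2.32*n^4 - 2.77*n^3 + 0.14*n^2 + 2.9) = 7.54*n^5 - 1.34*n^4 + 2.1*n^3 + 0.61*n^2 + 5.25*n - 6.8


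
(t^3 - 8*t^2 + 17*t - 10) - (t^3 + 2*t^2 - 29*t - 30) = -10*t^2 + 46*t + 20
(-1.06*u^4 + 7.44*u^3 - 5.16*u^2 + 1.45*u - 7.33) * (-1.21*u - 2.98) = 1.2826*u^5 - 5.8436*u^4 - 15.9276*u^3 + 13.6223*u^2 + 4.5483*u + 21.8434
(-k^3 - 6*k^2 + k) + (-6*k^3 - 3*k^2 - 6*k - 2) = -7*k^3 - 9*k^2 - 5*k - 2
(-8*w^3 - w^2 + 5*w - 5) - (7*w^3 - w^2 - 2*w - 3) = -15*w^3 + 7*w - 2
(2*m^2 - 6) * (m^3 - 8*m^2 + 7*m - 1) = 2*m^5 - 16*m^4 + 8*m^3 + 46*m^2 - 42*m + 6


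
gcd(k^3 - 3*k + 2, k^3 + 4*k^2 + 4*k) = k + 2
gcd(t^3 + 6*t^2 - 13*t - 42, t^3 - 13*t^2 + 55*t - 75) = t - 3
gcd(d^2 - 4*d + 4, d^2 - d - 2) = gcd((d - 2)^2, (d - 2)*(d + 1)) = d - 2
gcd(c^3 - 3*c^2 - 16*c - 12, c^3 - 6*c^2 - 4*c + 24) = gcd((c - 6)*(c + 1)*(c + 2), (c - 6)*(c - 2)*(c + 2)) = c^2 - 4*c - 12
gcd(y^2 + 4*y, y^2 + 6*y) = y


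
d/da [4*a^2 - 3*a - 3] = 8*a - 3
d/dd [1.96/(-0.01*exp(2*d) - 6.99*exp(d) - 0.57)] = (0.0392*exp(d) + 13.7004)*exp(d)/(0.01*exp(2*d) + 6.99*exp(d) + 0.57)^2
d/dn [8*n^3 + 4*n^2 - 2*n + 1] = 24*n^2 + 8*n - 2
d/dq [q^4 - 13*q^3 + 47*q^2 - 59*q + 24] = 4*q^3 - 39*q^2 + 94*q - 59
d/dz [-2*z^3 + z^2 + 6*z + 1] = -6*z^2 + 2*z + 6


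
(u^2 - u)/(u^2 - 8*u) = (u - 1)/(u - 8)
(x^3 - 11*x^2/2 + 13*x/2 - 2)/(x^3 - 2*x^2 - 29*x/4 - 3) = 2*(2*x^2 - 3*x + 1)/(4*x^2 + 8*x + 3)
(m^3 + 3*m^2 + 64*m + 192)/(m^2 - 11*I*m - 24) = (m^2 + m*(3 + 8*I) + 24*I)/(m - 3*I)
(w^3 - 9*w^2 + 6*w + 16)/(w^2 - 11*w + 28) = (w^3 - 9*w^2 + 6*w + 16)/(w^2 - 11*w + 28)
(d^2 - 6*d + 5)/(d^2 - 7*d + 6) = (d - 5)/(d - 6)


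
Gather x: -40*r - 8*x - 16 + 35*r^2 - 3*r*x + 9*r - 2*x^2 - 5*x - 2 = 35*r^2 - 31*r - 2*x^2 + x*(-3*r - 13) - 18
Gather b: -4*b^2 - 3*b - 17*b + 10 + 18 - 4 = -4*b^2 - 20*b + 24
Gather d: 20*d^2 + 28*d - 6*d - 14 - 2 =20*d^2 + 22*d - 16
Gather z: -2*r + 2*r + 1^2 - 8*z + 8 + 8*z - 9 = 0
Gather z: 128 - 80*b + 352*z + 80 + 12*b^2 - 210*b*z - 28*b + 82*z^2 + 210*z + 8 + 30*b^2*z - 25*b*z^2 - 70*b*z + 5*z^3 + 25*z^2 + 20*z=12*b^2 - 108*b + 5*z^3 + z^2*(107 - 25*b) + z*(30*b^2 - 280*b + 582) + 216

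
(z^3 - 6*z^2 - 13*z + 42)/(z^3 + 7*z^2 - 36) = (z - 7)/(z + 6)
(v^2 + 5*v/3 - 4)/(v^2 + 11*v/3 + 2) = (3*v - 4)/(3*v + 2)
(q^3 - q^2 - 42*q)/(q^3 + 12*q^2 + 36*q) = (q - 7)/(q + 6)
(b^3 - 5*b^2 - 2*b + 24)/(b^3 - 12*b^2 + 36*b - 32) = (b^3 - 5*b^2 - 2*b + 24)/(b^3 - 12*b^2 + 36*b - 32)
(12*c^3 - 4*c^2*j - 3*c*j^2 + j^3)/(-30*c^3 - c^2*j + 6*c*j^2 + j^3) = (-6*c^2 - c*j + j^2)/(15*c^2 + 8*c*j + j^2)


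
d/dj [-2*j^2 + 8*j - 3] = 8 - 4*j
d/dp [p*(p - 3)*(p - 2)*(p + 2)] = 4*p^3 - 9*p^2 - 8*p + 12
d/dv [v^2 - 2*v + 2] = 2*v - 2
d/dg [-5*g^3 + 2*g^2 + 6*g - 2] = -15*g^2 + 4*g + 6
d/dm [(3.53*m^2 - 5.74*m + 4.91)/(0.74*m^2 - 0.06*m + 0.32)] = (4.0358*m^2 - 5.0076*m - 1.5422)/(0.5476*m^4 - 0.0888*m^3 + 0.4772*m^2 - 0.0384*m + 0.1024)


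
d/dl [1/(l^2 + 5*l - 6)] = (-2*l - 5)/(l^2 + 5*l - 6)^2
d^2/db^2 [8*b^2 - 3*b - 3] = 16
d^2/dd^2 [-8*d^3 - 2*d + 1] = -48*d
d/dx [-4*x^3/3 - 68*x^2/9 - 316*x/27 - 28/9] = -4*x^2 - 136*x/9 - 316/27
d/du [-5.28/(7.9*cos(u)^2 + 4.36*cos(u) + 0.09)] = -(83.424*cos(u) + 23.0208)*sin(u)/(7.9*cos(u)^2 + 4.36*cos(u) + 0.09)^2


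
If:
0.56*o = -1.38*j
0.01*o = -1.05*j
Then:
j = 0.00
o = 0.00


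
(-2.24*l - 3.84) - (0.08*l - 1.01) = -2.32*l - 2.83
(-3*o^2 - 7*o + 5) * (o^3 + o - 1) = -3*o^5 - 7*o^4 + 2*o^3 - 4*o^2 + 12*o - 5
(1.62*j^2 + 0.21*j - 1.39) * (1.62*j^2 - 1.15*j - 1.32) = 2.6244*j^4 - 1.5228*j^3 - 4.6317*j^2 + 1.3213*j + 1.8348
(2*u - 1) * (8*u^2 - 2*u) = 16*u^3 - 12*u^2 + 2*u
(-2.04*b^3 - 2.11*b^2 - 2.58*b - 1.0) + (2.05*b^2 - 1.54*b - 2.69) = -2.04*b^3 - 0.0600000000000001*b^2 - 4.12*b - 3.69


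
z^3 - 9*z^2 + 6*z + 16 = (z - 8)*(z - 2)*(z + 1)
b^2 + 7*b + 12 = (b + 3)*(b + 4)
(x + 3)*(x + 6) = x^2 + 9*x + 18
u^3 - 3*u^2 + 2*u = u*(u - 2)*(u - 1)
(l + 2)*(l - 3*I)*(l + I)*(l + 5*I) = l^4 + 2*l^3 + 3*I*l^3 + 13*l^2 + 6*I*l^2 + 26*l + 15*I*l + 30*I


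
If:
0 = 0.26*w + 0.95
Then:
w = -3.65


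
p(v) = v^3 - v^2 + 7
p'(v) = 3*v^2 - 2*v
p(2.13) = 12.13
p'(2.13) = 9.35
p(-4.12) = -79.91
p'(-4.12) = 59.16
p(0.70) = 6.85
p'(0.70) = 0.07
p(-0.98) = 5.10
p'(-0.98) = 4.84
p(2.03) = 11.24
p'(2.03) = 8.30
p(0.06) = 7.00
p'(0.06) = -0.11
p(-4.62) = -112.96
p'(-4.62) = 73.27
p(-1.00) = 5.00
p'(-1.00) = 5.00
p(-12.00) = -1865.00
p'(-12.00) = 456.00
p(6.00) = 187.00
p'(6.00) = 96.00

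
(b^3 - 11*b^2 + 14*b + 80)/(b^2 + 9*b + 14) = (b^2 - 13*b + 40)/(b + 7)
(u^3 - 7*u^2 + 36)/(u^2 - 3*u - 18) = (u^2 - u - 6)/(u + 3)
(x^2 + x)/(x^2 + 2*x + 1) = x/(x + 1)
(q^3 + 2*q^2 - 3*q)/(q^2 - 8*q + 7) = q*(q + 3)/(q - 7)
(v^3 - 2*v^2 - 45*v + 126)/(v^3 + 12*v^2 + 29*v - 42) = (v^2 - 9*v + 18)/(v^2 + 5*v - 6)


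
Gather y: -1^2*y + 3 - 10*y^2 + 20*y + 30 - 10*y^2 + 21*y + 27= -20*y^2 + 40*y + 60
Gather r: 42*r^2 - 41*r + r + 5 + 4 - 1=42*r^2 - 40*r + 8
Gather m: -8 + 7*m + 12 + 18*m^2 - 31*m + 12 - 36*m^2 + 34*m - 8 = -18*m^2 + 10*m + 8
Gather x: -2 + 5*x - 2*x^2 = -2*x^2 + 5*x - 2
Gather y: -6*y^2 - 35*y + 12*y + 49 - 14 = -6*y^2 - 23*y + 35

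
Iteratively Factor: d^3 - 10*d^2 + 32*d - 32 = (d - 4)*(d^2 - 6*d + 8) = (d - 4)*(d - 2)*(d - 4)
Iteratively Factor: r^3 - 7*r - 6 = (r + 1)*(r^2 - r - 6) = (r - 3)*(r + 1)*(r + 2)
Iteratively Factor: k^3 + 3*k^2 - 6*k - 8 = (k - 2)*(k^2 + 5*k + 4) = (k - 2)*(k + 1)*(k + 4)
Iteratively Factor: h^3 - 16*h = (h)*(h^2 - 16) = h*(h + 4)*(h - 4)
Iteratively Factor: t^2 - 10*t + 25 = (t - 5)*(t - 5)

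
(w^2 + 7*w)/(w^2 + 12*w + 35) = w/(w + 5)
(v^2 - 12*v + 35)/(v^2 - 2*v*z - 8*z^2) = (-v^2 + 12*v - 35)/(-v^2 + 2*v*z + 8*z^2)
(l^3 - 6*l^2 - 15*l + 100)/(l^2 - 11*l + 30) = (l^2 - l - 20)/(l - 6)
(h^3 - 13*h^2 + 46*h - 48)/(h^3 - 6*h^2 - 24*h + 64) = (h - 3)/(h + 4)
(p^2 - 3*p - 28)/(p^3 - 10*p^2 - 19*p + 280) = (p + 4)/(p^2 - 3*p - 40)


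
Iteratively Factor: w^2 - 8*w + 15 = (w - 3)*(w - 5)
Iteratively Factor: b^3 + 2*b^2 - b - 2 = (b + 1)*(b^2 + b - 2) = (b + 1)*(b + 2)*(b - 1)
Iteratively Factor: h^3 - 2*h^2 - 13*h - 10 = (h + 1)*(h^2 - 3*h - 10) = (h - 5)*(h + 1)*(h + 2)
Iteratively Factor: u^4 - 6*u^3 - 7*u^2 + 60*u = (u + 3)*(u^3 - 9*u^2 + 20*u) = u*(u + 3)*(u^2 - 9*u + 20) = u*(u - 4)*(u + 3)*(u - 5)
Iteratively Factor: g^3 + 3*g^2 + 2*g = (g + 1)*(g^2 + 2*g) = g*(g + 1)*(g + 2)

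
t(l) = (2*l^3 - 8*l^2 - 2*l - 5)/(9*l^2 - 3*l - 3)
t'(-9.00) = 0.22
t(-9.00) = -2.78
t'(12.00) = 0.23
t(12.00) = 1.81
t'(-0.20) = -8.53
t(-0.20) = 2.42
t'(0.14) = 1.02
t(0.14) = 1.67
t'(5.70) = 0.25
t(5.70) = 0.35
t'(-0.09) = -3.00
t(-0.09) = 1.84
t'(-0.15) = -5.28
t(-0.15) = 2.08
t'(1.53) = 1.73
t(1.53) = -1.46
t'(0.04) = -0.36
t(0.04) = 1.64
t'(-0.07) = -2.46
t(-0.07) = 1.78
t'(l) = (3 - 18*l)*(2*l^3 - 8*l^2 - 2*l - 5)/(9*l^2 - 3*l - 3)^2 + (6*l^2 - 16*l - 2)/(9*l^2 - 3*l - 3) = (6*l^4 - 4*l^3 + 8*l^2 + 46*l - 3)/(3*(9*l^4 - 6*l^3 - 5*l^2 + 2*l + 1))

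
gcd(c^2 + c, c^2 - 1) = c + 1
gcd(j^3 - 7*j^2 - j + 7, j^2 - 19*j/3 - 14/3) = j - 7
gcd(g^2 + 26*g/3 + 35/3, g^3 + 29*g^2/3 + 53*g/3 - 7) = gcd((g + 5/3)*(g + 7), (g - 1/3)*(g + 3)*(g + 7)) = g + 7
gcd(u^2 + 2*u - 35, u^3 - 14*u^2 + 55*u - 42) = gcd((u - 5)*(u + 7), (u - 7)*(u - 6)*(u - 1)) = 1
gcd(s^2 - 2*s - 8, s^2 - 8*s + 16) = s - 4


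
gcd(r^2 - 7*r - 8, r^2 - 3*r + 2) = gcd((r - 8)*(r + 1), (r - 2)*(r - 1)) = 1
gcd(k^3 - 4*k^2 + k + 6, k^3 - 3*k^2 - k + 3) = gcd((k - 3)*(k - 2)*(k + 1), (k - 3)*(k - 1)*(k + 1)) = k^2 - 2*k - 3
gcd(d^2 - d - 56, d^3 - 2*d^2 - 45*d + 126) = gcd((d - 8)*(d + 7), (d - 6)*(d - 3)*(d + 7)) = d + 7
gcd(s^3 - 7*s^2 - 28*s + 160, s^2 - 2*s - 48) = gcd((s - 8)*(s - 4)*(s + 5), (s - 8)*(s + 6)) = s - 8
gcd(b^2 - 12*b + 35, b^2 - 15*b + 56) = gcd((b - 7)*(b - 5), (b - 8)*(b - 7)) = b - 7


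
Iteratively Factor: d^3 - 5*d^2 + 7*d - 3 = (d - 1)*(d^2 - 4*d + 3) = (d - 1)^2*(d - 3)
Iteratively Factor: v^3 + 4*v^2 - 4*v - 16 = (v - 2)*(v^2 + 6*v + 8) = (v - 2)*(v + 2)*(v + 4)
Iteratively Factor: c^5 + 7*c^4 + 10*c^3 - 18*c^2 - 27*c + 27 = (c + 3)*(c^4 + 4*c^3 - 2*c^2 - 12*c + 9) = (c - 1)*(c + 3)*(c^3 + 5*c^2 + 3*c - 9) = (c - 1)^2*(c + 3)*(c^2 + 6*c + 9) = (c - 1)^2*(c + 3)^2*(c + 3)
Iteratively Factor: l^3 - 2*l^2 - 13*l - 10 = (l - 5)*(l^2 + 3*l + 2) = (l - 5)*(l + 2)*(l + 1)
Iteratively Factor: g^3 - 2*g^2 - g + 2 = (g - 1)*(g^2 - g - 2) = (g - 2)*(g - 1)*(g + 1)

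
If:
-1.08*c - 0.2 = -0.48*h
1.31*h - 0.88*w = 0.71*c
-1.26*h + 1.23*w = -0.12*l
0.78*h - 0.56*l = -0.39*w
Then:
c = -0.41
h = -0.50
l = -0.99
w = -0.42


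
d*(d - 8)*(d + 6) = d^3 - 2*d^2 - 48*d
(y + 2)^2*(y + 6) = y^3 + 10*y^2 + 28*y + 24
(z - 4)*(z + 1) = z^2 - 3*z - 4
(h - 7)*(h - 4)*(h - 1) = h^3 - 12*h^2 + 39*h - 28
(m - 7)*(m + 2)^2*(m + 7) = m^4 + 4*m^3 - 45*m^2 - 196*m - 196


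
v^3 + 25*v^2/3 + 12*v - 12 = (v - 2/3)*(v + 3)*(v + 6)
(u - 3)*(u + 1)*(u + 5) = u^3 + 3*u^2 - 13*u - 15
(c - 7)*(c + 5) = c^2 - 2*c - 35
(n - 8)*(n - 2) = n^2 - 10*n + 16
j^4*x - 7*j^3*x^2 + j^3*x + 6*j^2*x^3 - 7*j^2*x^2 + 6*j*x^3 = j*(j - 6*x)*(j - x)*(j*x + x)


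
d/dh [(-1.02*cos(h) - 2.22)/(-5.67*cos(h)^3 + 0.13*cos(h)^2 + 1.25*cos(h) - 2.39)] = (11.5668*cos(h)^3 + 37.6296*cos(h)^2 - 0.5772*cos(h) - 5.2128)*sin(h)/(32.1489*cos(h)^6 - 1.4742*cos(h)^5 - 14.1581*cos(h)^4 + 27.4276*cos(h)^3 + 0.9411*cos(h)^2 - 5.975*cos(h) + 5.7121)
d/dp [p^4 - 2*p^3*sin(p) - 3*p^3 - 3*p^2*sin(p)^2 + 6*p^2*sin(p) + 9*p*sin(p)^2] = -2*p^3*cos(p) + 4*p^3 - 3*p^2*sin(2*p) + 6*sqrt(2)*p^2*cos(p + pi/4) - 9*p^2 + 12*p*sin(p) + 9*p*sin(2*p) + 3*p*cos(2*p) - 3*p - 9*cos(2*p)/2 + 9/2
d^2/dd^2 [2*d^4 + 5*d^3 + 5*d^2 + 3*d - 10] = 24*d^2 + 30*d + 10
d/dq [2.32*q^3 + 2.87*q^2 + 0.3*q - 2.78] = 6.96*q^2 + 5.74*q + 0.3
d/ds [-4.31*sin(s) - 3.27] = -4.31*cos(s)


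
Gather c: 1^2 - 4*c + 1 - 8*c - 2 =-12*c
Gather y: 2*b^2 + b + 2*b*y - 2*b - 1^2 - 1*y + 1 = 2*b^2 - b + y*(2*b - 1)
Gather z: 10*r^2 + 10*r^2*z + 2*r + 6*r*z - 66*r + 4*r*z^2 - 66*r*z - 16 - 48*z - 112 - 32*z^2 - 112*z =10*r^2 - 64*r + z^2*(4*r - 32) + z*(10*r^2 - 60*r - 160) - 128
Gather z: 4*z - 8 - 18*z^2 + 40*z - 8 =-18*z^2 + 44*z - 16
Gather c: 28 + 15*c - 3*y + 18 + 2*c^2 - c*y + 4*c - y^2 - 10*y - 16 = 2*c^2 + c*(19 - y) - y^2 - 13*y + 30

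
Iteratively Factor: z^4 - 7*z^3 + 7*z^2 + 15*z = (z - 5)*(z^3 - 2*z^2 - 3*z) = z*(z - 5)*(z^2 - 2*z - 3) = z*(z - 5)*(z + 1)*(z - 3)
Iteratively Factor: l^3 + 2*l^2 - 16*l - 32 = (l - 4)*(l^2 + 6*l + 8) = (l - 4)*(l + 4)*(l + 2)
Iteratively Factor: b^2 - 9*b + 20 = (b - 4)*(b - 5)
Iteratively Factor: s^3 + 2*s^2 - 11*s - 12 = (s + 1)*(s^2 + s - 12) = (s - 3)*(s + 1)*(s + 4)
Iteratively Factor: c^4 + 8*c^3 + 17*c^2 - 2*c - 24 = (c + 2)*(c^3 + 6*c^2 + 5*c - 12) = (c + 2)*(c + 3)*(c^2 + 3*c - 4) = (c + 2)*(c + 3)*(c + 4)*(c - 1)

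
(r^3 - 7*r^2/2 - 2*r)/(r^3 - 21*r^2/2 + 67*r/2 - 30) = r*(2*r + 1)/(2*r^2 - 13*r + 15)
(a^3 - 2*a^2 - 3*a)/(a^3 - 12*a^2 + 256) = a*(a^2 - 2*a - 3)/(a^3 - 12*a^2 + 256)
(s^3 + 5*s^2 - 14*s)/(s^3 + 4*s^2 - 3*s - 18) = s*(s + 7)/(s^2 + 6*s + 9)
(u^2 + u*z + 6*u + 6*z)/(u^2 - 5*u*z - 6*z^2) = (-u - 6)/(-u + 6*z)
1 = 1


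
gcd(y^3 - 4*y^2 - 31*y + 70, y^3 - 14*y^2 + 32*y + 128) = 1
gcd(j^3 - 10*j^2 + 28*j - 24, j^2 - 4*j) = 1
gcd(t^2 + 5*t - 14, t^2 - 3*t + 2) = t - 2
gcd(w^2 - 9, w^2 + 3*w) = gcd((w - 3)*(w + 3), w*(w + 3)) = w + 3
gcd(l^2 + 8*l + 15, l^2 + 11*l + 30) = l + 5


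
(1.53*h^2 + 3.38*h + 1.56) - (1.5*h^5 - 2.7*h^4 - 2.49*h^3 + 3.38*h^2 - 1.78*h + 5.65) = -1.5*h^5 + 2.7*h^4 + 2.49*h^3 - 1.85*h^2 + 5.16*h - 4.09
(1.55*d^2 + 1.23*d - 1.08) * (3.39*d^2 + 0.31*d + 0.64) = 5.2545*d^4 + 4.6502*d^3 - 2.2879*d^2 + 0.4524*d - 0.6912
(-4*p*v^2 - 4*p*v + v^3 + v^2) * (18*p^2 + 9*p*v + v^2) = -72*p^3*v^2 - 72*p^3*v - 18*p^2*v^3 - 18*p^2*v^2 + 5*p*v^4 + 5*p*v^3 + v^5 + v^4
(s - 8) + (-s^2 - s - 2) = -s^2 - 10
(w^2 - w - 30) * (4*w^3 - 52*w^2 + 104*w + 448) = 4*w^5 - 56*w^4 + 36*w^3 + 1904*w^2 - 3568*w - 13440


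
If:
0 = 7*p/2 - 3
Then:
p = 6/7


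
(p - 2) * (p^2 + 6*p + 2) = p^3 + 4*p^2 - 10*p - 4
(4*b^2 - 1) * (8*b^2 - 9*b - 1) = 32*b^4 - 36*b^3 - 12*b^2 + 9*b + 1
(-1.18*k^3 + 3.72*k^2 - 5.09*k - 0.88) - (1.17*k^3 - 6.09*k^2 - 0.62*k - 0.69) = -2.35*k^3 + 9.81*k^2 - 4.47*k - 0.19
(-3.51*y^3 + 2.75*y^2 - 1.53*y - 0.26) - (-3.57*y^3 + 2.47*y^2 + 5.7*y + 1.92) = 0.0600000000000001*y^3 + 0.28*y^2 - 7.23*y - 2.18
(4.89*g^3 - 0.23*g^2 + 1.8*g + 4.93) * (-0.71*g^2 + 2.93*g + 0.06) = -3.4719*g^5 + 14.491*g^4 - 1.6585*g^3 + 1.7599*g^2 + 14.5529*g + 0.2958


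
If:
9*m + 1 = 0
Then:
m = -1/9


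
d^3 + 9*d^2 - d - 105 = (d - 3)*(d + 5)*(d + 7)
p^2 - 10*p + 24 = (p - 6)*(p - 4)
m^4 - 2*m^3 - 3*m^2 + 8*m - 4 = (m - 2)*(m - 1)^2*(m + 2)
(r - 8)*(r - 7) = r^2 - 15*r + 56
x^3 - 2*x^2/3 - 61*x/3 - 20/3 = (x - 5)*(x + 1/3)*(x + 4)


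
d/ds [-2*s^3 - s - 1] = -6*s^2 - 1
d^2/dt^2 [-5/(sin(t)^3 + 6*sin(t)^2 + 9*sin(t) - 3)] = 15*(3*sin(t)^6 + 22*sin(t)^5 + 50*sin(t)^4 + 31*sin(t)^3 - 39*sin(t)^2 - 105*sin(t) - 66)/(sin(t)^3 + 6*sin(t)^2 + 9*sin(t) - 3)^3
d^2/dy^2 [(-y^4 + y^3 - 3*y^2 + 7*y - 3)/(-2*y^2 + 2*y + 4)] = (y^6 - 3*y^5 - 3*y^4 + 9*y^3 + 45*y^2 - 63*y + 35)/(y^6 - 3*y^5 - 3*y^4 + 11*y^3 + 6*y^2 - 12*y - 8)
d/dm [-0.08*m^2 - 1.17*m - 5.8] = -0.16*m - 1.17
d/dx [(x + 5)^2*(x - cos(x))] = (x + 5)*(2*x + (x + 5)*(sin(x) + 1) - 2*cos(x))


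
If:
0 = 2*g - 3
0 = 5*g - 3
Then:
No Solution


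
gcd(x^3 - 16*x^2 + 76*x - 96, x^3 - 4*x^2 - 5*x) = 1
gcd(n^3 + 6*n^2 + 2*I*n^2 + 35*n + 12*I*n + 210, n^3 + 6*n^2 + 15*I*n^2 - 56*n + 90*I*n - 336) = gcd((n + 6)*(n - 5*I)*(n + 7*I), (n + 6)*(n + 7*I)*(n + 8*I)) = n^2 + n*(6 + 7*I) + 42*I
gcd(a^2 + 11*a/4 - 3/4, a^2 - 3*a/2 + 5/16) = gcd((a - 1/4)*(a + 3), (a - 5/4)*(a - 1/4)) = a - 1/4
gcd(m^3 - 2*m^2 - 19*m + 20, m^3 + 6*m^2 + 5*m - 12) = m^2 + 3*m - 4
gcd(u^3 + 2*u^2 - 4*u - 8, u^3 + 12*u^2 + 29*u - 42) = 1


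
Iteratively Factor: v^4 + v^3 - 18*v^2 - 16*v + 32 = (v - 1)*(v^3 + 2*v^2 - 16*v - 32) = (v - 1)*(v + 4)*(v^2 - 2*v - 8) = (v - 4)*(v - 1)*(v + 4)*(v + 2)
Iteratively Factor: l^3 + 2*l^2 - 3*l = (l - 1)*(l^2 + 3*l) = (l - 1)*(l + 3)*(l)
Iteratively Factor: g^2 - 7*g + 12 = (g - 3)*(g - 4)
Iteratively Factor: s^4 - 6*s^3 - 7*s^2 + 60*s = (s - 5)*(s^3 - s^2 - 12*s) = s*(s - 5)*(s^2 - s - 12) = s*(s - 5)*(s + 3)*(s - 4)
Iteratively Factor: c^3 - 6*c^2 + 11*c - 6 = (c - 3)*(c^2 - 3*c + 2) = (c - 3)*(c - 2)*(c - 1)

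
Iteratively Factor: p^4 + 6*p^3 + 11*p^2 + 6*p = (p + 3)*(p^3 + 3*p^2 + 2*p) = (p + 2)*(p + 3)*(p^2 + p) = (p + 1)*(p + 2)*(p + 3)*(p)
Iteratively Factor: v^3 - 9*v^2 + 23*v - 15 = (v - 1)*(v^2 - 8*v + 15) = (v - 3)*(v - 1)*(v - 5)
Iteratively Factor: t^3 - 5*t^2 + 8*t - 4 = (t - 2)*(t^2 - 3*t + 2) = (t - 2)^2*(t - 1)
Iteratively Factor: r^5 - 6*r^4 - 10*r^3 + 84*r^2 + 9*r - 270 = (r + 2)*(r^4 - 8*r^3 + 6*r^2 + 72*r - 135) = (r + 2)*(r + 3)*(r^3 - 11*r^2 + 39*r - 45) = (r - 3)*(r + 2)*(r + 3)*(r^2 - 8*r + 15) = (r - 5)*(r - 3)*(r + 2)*(r + 3)*(r - 3)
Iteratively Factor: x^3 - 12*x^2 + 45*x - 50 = (x - 5)*(x^2 - 7*x + 10) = (x - 5)^2*(x - 2)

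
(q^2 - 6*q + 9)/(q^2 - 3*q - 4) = (-q^2 + 6*q - 9)/(-q^2 + 3*q + 4)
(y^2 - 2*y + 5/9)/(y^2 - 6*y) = (y^2 - 2*y + 5/9)/(y*(y - 6))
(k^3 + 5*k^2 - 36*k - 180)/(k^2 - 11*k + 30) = (k^2 + 11*k + 30)/(k - 5)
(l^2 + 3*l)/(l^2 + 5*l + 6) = l/(l + 2)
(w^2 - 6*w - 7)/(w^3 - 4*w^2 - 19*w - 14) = 1/(w + 2)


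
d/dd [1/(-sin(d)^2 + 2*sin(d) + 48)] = 2*(sin(d) - 1)*cos(d)/((sin(d) - 8)^2*(sin(d) + 6)^2)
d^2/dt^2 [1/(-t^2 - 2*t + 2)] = 2*(t^2 + 2*t - 4*(t + 1)^2 - 2)/(t^2 + 2*t - 2)^3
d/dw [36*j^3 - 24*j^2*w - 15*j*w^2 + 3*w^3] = -24*j^2 - 30*j*w + 9*w^2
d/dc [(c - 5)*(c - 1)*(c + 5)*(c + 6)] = 4*c^3 + 15*c^2 - 62*c - 125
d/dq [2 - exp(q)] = -exp(q)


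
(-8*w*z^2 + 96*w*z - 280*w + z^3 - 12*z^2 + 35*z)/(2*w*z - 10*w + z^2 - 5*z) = (-8*w*z + 56*w + z^2 - 7*z)/(2*w + z)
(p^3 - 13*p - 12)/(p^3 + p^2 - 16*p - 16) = (p + 3)/(p + 4)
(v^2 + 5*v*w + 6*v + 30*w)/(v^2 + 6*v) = (v + 5*w)/v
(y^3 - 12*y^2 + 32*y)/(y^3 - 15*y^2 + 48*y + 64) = y*(y - 4)/(y^2 - 7*y - 8)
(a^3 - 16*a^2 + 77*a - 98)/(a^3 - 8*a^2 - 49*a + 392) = (a^2 - 9*a + 14)/(a^2 - a - 56)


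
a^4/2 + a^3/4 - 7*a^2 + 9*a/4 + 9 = (a/2 + 1/2)*(a - 3)*(a - 3/2)*(a + 4)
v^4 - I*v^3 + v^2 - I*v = v*(v - I)^2*(v + I)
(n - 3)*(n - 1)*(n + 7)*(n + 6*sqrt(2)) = n^4 + 3*n^3 + 6*sqrt(2)*n^3 - 25*n^2 + 18*sqrt(2)*n^2 - 150*sqrt(2)*n + 21*n + 126*sqrt(2)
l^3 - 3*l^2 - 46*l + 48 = (l - 8)*(l - 1)*(l + 6)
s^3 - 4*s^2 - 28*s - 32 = (s - 8)*(s + 2)^2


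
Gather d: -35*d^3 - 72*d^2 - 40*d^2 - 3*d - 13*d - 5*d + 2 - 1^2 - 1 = -35*d^3 - 112*d^2 - 21*d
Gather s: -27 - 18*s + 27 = -18*s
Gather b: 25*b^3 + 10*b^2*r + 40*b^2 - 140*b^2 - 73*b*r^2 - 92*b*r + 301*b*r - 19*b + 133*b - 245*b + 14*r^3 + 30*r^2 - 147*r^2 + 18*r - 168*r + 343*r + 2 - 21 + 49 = 25*b^3 + b^2*(10*r - 100) + b*(-73*r^2 + 209*r - 131) + 14*r^3 - 117*r^2 + 193*r + 30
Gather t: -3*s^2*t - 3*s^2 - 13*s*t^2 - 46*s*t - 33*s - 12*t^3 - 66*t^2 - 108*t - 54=-3*s^2 - 33*s - 12*t^3 + t^2*(-13*s - 66) + t*(-3*s^2 - 46*s - 108) - 54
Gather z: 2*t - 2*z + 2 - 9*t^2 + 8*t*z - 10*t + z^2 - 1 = -9*t^2 - 8*t + z^2 + z*(8*t - 2) + 1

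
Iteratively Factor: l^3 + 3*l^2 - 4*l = (l + 4)*(l^2 - l) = (l - 1)*(l + 4)*(l)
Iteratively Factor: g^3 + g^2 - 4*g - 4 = (g + 1)*(g^2 - 4) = (g + 1)*(g + 2)*(g - 2)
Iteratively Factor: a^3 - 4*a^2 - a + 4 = (a + 1)*(a^2 - 5*a + 4) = (a - 4)*(a + 1)*(a - 1)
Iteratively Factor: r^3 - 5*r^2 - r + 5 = (r + 1)*(r^2 - 6*r + 5) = (r - 1)*(r + 1)*(r - 5)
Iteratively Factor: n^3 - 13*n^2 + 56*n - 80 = (n - 5)*(n^2 - 8*n + 16) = (n - 5)*(n - 4)*(n - 4)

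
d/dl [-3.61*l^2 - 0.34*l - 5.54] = -7.22*l - 0.34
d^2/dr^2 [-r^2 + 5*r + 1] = -2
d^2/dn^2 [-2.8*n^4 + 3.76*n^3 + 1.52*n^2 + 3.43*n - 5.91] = -33.6*n^2 + 22.56*n + 3.04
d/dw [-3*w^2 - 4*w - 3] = -6*w - 4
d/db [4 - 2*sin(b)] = -2*cos(b)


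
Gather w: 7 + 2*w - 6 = 2*w + 1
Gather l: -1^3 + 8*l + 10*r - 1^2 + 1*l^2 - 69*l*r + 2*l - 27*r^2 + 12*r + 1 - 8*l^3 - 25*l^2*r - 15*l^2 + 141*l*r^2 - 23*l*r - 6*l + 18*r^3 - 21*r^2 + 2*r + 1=-8*l^3 + l^2*(-25*r - 14) + l*(141*r^2 - 92*r + 4) + 18*r^3 - 48*r^2 + 24*r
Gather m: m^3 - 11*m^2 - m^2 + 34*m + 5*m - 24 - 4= m^3 - 12*m^2 + 39*m - 28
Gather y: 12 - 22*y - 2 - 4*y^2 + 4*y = -4*y^2 - 18*y + 10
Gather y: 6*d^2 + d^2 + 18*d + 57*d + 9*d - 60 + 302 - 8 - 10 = 7*d^2 + 84*d + 224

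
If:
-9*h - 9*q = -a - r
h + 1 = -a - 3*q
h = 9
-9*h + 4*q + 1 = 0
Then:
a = -70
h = 9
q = 20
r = 331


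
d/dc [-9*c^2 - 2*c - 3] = -18*c - 2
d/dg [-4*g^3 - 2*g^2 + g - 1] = -12*g^2 - 4*g + 1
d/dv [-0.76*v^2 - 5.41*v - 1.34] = -1.52*v - 5.41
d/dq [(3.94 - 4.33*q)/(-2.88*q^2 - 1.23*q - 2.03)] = (-12.4704*q^2 + 22.6944*q + 13.6361)/(8.2944*q^4 + 7.0848*q^3 + 13.2057*q^2 + 4.9938*q + 4.1209)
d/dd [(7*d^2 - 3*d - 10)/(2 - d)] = (-7*d^2 + 28*d - 16)/(d^2 - 4*d + 4)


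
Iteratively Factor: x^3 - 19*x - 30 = (x + 2)*(x^2 - 2*x - 15) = (x - 5)*(x + 2)*(x + 3)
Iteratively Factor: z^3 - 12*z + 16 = (z - 2)*(z^2 + 2*z - 8) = (z - 2)^2*(z + 4)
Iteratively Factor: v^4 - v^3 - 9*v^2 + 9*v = (v)*(v^3 - v^2 - 9*v + 9) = v*(v + 3)*(v^2 - 4*v + 3) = v*(v - 3)*(v + 3)*(v - 1)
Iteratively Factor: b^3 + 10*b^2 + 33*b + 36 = (b + 4)*(b^2 + 6*b + 9) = (b + 3)*(b + 4)*(b + 3)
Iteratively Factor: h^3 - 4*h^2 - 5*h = (h)*(h^2 - 4*h - 5) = h*(h + 1)*(h - 5)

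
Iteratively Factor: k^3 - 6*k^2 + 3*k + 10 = (k - 2)*(k^2 - 4*k - 5) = (k - 2)*(k + 1)*(k - 5)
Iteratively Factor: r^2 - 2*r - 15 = (r - 5)*(r + 3)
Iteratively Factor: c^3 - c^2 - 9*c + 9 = (c + 3)*(c^2 - 4*c + 3) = (c - 1)*(c + 3)*(c - 3)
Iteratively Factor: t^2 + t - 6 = (t - 2)*(t + 3)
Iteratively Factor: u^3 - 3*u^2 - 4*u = (u - 4)*(u^2 + u) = (u - 4)*(u + 1)*(u)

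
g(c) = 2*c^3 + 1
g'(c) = 6*c^2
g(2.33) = 26.30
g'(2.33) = 32.57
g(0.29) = 1.05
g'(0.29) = 0.50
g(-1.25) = -2.91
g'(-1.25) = 9.38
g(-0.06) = 1.00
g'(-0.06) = 0.02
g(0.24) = 1.03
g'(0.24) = 0.35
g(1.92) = 15.16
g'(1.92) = 22.12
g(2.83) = 46.33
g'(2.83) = 48.05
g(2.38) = 27.96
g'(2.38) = 33.99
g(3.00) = 55.00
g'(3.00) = 54.00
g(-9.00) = -1457.00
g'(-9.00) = 486.00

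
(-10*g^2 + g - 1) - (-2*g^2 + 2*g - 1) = -8*g^2 - g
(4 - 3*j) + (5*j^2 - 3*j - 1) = 5*j^2 - 6*j + 3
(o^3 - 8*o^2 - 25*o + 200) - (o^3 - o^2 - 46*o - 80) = -7*o^2 + 21*o + 280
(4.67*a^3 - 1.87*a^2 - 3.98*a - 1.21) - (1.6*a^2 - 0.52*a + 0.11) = 4.67*a^3 - 3.47*a^2 - 3.46*a - 1.32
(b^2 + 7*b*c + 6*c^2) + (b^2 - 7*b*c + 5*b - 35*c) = 2*b^2 + 5*b + 6*c^2 - 35*c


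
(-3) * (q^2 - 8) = 24 - 3*q^2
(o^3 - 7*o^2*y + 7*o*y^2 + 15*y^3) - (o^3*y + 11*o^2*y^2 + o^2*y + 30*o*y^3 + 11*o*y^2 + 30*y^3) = -o^3*y + o^3 - 11*o^2*y^2 - 8*o^2*y - 30*o*y^3 - 4*o*y^2 - 15*y^3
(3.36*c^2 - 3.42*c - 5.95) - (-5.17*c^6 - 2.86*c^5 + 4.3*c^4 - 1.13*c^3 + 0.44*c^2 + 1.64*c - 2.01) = 5.17*c^6 + 2.86*c^5 - 4.3*c^4 + 1.13*c^3 + 2.92*c^2 - 5.06*c - 3.94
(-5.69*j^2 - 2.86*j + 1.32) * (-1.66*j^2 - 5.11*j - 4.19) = 9.4454*j^4 + 33.8235*j^3 + 36.2645*j^2 + 5.2382*j - 5.5308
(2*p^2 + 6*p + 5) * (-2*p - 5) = -4*p^3 - 22*p^2 - 40*p - 25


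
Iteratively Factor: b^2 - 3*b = (b)*(b - 3)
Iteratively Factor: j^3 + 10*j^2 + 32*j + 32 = (j + 4)*(j^2 + 6*j + 8) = (j + 4)^2*(j + 2)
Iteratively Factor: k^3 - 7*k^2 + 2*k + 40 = (k - 4)*(k^2 - 3*k - 10) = (k - 5)*(k - 4)*(k + 2)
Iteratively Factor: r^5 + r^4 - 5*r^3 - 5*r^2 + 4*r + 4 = (r + 2)*(r^4 - r^3 - 3*r^2 + r + 2) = (r + 1)*(r + 2)*(r^3 - 2*r^2 - r + 2) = (r - 1)*(r + 1)*(r + 2)*(r^2 - r - 2) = (r - 2)*(r - 1)*(r + 1)*(r + 2)*(r + 1)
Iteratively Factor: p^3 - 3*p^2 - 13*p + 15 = (p + 3)*(p^2 - 6*p + 5) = (p - 5)*(p + 3)*(p - 1)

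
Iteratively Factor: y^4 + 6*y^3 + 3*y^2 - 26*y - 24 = (y + 4)*(y^3 + 2*y^2 - 5*y - 6) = (y + 1)*(y + 4)*(y^2 + y - 6) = (y - 2)*(y + 1)*(y + 4)*(y + 3)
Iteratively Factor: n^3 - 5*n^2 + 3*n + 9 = (n - 3)*(n^2 - 2*n - 3) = (n - 3)*(n + 1)*(n - 3)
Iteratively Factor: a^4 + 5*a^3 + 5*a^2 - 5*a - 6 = (a + 1)*(a^3 + 4*a^2 + a - 6) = (a + 1)*(a + 2)*(a^2 + 2*a - 3) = (a - 1)*(a + 1)*(a + 2)*(a + 3)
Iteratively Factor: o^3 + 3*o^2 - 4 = (o + 2)*(o^2 + o - 2) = (o - 1)*(o + 2)*(o + 2)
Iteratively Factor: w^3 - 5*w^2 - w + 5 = (w - 5)*(w^2 - 1) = (w - 5)*(w + 1)*(w - 1)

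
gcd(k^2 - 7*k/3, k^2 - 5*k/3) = k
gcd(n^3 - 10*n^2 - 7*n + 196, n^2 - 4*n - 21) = n - 7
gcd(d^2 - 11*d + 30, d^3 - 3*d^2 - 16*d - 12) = d - 6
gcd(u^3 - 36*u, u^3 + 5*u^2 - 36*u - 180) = u^2 - 36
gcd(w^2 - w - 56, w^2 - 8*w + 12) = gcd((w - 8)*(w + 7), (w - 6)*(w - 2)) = 1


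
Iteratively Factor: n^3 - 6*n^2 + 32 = (n - 4)*(n^2 - 2*n - 8) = (n - 4)*(n + 2)*(n - 4)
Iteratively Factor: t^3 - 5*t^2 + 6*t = (t)*(t^2 - 5*t + 6) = t*(t - 2)*(t - 3)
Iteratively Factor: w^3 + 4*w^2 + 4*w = (w)*(w^2 + 4*w + 4) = w*(w + 2)*(w + 2)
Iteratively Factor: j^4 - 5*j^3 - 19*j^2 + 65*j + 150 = (j - 5)*(j^3 - 19*j - 30) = (j - 5)^2*(j^2 + 5*j + 6) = (j - 5)^2*(j + 2)*(j + 3)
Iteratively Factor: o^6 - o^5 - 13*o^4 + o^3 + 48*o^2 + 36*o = (o + 2)*(o^5 - 3*o^4 - 7*o^3 + 15*o^2 + 18*o) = o*(o + 2)*(o^4 - 3*o^3 - 7*o^2 + 15*o + 18) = o*(o - 3)*(o + 2)*(o^3 - 7*o - 6) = o*(o - 3)*(o + 2)^2*(o^2 - 2*o - 3) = o*(o - 3)^2*(o + 2)^2*(o + 1)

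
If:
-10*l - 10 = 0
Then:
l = -1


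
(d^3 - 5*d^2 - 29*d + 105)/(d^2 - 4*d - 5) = (-d^3 + 5*d^2 + 29*d - 105)/(-d^2 + 4*d + 5)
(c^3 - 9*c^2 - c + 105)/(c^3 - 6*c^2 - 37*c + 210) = (c + 3)/(c + 6)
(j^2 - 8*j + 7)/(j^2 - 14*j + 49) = (j - 1)/(j - 7)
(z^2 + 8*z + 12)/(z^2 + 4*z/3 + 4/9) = 9*(z^2 + 8*z + 12)/(9*z^2 + 12*z + 4)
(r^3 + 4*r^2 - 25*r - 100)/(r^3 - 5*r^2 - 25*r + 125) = (r + 4)/(r - 5)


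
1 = 1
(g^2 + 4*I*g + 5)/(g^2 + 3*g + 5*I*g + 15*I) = (g - I)/(g + 3)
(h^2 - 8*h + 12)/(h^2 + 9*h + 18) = (h^2 - 8*h + 12)/(h^2 + 9*h + 18)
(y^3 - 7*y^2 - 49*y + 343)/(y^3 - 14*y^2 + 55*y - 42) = (y^2 - 49)/(y^2 - 7*y + 6)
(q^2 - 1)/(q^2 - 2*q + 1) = (q + 1)/(q - 1)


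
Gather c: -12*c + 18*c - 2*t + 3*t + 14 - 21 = 6*c + t - 7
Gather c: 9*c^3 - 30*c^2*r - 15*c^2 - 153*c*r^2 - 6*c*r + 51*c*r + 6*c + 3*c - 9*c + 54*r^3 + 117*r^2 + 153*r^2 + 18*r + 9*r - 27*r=9*c^3 + c^2*(-30*r - 15) + c*(-153*r^2 + 45*r) + 54*r^3 + 270*r^2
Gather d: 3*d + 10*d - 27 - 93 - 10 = 13*d - 130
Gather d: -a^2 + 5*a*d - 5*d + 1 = -a^2 + d*(5*a - 5) + 1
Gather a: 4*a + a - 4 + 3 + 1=5*a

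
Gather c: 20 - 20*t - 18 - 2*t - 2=-22*t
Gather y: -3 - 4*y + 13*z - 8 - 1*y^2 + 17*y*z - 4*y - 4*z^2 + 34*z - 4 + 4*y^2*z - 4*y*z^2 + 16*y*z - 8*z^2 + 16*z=y^2*(4*z - 1) + y*(-4*z^2 + 33*z - 8) - 12*z^2 + 63*z - 15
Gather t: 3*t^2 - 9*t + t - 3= 3*t^2 - 8*t - 3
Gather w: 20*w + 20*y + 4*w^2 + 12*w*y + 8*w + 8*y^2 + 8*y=4*w^2 + w*(12*y + 28) + 8*y^2 + 28*y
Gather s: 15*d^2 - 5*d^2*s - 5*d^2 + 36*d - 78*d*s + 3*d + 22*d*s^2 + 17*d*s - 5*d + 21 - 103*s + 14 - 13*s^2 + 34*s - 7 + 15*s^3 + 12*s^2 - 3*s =10*d^2 + 34*d + 15*s^3 + s^2*(22*d - 1) + s*(-5*d^2 - 61*d - 72) + 28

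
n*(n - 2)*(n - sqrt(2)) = n^3 - 2*n^2 - sqrt(2)*n^2 + 2*sqrt(2)*n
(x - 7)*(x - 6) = x^2 - 13*x + 42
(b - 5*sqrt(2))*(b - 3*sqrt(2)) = b^2 - 8*sqrt(2)*b + 30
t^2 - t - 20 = (t - 5)*(t + 4)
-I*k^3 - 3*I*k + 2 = (k - 2*I)*(k + I)*(-I*k + 1)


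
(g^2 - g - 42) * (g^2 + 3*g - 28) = g^4 + 2*g^3 - 73*g^2 - 98*g + 1176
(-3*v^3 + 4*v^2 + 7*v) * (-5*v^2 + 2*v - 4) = 15*v^5 - 26*v^4 - 15*v^3 - 2*v^2 - 28*v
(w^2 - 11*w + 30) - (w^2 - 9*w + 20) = 10 - 2*w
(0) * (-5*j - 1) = 0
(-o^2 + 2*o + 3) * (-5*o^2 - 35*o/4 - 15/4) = 5*o^4 - 5*o^3/4 - 115*o^2/4 - 135*o/4 - 45/4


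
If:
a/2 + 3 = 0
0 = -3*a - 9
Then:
No Solution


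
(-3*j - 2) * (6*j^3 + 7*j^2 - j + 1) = -18*j^4 - 33*j^3 - 11*j^2 - j - 2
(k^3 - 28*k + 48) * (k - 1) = k^4 - k^3 - 28*k^2 + 76*k - 48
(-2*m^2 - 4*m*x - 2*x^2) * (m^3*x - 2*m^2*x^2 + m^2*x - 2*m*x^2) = -2*m^5*x - 2*m^4*x + 6*m^3*x^3 + 4*m^2*x^4 + 6*m^2*x^3 + 4*m*x^4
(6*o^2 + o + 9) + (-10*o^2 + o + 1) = -4*o^2 + 2*o + 10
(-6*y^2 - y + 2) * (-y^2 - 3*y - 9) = 6*y^4 + 19*y^3 + 55*y^2 + 3*y - 18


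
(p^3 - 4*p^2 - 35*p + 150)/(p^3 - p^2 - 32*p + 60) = (p - 5)/(p - 2)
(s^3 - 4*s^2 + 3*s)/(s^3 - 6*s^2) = (s^2 - 4*s + 3)/(s*(s - 6))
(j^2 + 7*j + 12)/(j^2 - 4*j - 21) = (j + 4)/(j - 7)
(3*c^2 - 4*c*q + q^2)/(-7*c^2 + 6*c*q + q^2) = (-3*c + q)/(7*c + q)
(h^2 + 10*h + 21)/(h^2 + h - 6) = (h + 7)/(h - 2)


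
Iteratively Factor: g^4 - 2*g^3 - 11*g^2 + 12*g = (g - 1)*(g^3 - g^2 - 12*g) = (g - 1)*(g + 3)*(g^2 - 4*g) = (g - 4)*(g - 1)*(g + 3)*(g)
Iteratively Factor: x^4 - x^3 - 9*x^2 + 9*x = (x - 1)*(x^3 - 9*x) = (x - 3)*(x - 1)*(x^2 + 3*x) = (x - 3)*(x - 1)*(x + 3)*(x)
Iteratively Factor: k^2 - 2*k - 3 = (k + 1)*(k - 3)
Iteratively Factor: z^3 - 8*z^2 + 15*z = (z)*(z^2 - 8*z + 15) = z*(z - 3)*(z - 5)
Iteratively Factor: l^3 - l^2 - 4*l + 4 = (l + 2)*(l^2 - 3*l + 2) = (l - 2)*(l + 2)*(l - 1)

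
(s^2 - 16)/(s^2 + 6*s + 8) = (s - 4)/(s + 2)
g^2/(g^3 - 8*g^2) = 1/(g - 8)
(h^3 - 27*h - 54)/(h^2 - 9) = (h^2 - 3*h - 18)/(h - 3)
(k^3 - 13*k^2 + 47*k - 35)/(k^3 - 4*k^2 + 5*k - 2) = (k^2 - 12*k + 35)/(k^2 - 3*k + 2)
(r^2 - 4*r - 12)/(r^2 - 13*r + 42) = (r + 2)/(r - 7)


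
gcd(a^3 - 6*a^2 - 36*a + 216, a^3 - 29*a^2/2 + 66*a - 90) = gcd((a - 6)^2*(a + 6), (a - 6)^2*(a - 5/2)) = a^2 - 12*a + 36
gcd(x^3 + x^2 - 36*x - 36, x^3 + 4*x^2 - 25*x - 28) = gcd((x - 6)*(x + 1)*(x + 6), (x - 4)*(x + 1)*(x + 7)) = x + 1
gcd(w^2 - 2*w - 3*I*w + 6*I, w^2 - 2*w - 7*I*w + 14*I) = w - 2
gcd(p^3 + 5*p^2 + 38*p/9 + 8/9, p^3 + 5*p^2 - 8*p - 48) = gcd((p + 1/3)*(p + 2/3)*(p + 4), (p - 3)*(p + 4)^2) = p + 4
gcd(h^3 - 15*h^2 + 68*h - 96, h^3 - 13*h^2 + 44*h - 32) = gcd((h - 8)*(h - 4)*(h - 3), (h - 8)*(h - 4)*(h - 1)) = h^2 - 12*h + 32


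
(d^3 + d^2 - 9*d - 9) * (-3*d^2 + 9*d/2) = -3*d^5 + 3*d^4/2 + 63*d^3/2 - 27*d^2/2 - 81*d/2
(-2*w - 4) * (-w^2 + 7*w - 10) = 2*w^3 - 10*w^2 - 8*w + 40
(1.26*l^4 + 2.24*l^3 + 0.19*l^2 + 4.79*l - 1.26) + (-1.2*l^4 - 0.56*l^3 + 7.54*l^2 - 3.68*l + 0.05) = 0.0600000000000001*l^4 + 1.68*l^3 + 7.73*l^2 + 1.11*l - 1.21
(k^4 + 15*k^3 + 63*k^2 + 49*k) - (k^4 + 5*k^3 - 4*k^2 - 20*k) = 10*k^3 + 67*k^2 + 69*k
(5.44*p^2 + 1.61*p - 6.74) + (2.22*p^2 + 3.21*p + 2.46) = 7.66*p^2 + 4.82*p - 4.28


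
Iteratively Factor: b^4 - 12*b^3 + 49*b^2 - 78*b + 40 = (b - 1)*(b^3 - 11*b^2 + 38*b - 40) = (b - 4)*(b - 1)*(b^2 - 7*b + 10) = (b - 4)*(b - 2)*(b - 1)*(b - 5)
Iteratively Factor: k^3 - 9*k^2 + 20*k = (k)*(k^2 - 9*k + 20) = k*(k - 5)*(k - 4)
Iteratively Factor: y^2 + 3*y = (y)*(y + 3)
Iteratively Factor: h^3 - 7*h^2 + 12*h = (h - 3)*(h^2 - 4*h) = (h - 4)*(h - 3)*(h)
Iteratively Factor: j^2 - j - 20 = (j + 4)*(j - 5)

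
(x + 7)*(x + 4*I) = x^2 + 7*x + 4*I*x + 28*I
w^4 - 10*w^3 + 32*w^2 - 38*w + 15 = (w - 5)*(w - 3)*(w - 1)^2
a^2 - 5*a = a*(a - 5)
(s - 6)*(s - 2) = s^2 - 8*s + 12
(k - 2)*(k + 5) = k^2 + 3*k - 10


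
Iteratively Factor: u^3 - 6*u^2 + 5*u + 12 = (u - 4)*(u^2 - 2*u - 3) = (u - 4)*(u - 3)*(u + 1)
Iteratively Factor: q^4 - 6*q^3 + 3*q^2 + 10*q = (q - 5)*(q^3 - q^2 - 2*q) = (q - 5)*(q + 1)*(q^2 - 2*q) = q*(q - 5)*(q + 1)*(q - 2)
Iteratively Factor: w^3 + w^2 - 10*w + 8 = (w + 4)*(w^2 - 3*w + 2) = (w - 2)*(w + 4)*(w - 1)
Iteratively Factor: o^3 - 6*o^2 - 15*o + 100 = (o - 5)*(o^2 - o - 20) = (o - 5)*(o + 4)*(o - 5)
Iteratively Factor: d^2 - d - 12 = (d + 3)*(d - 4)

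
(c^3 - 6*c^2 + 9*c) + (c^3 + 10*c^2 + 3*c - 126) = 2*c^3 + 4*c^2 + 12*c - 126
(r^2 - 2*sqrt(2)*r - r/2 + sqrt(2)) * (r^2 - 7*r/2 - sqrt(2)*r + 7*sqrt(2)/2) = r^4 - 3*sqrt(2)*r^3 - 4*r^3 + 23*r^2/4 + 12*sqrt(2)*r^2 - 16*r - 21*sqrt(2)*r/4 + 7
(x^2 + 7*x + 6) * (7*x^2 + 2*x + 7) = 7*x^4 + 51*x^3 + 63*x^2 + 61*x + 42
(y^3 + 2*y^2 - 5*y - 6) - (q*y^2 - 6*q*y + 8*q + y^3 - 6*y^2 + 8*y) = -q*y^2 + 6*q*y - 8*q + 8*y^2 - 13*y - 6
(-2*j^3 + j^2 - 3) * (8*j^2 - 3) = -16*j^5 + 8*j^4 + 6*j^3 - 27*j^2 + 9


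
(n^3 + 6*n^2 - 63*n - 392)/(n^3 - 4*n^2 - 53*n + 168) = (n + 7)/(n - 3)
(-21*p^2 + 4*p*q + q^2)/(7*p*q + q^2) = (-3*p + q)/q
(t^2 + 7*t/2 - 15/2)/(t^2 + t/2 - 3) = (t + 5)/(t + 2)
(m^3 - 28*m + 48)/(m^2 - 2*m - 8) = (m^2 + 4*m - 12)/(m + 2)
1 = 1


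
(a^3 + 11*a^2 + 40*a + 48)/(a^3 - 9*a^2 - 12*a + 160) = (a^2 + 7*a + 12)/(a^2 - 13*a + 40)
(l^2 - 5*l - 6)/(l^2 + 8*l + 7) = (l - 6)/(l + 7)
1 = 1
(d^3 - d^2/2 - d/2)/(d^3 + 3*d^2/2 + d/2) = (d - 1)/(d + 1)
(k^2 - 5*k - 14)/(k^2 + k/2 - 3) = 2*(k - 7)/(2*k - 3)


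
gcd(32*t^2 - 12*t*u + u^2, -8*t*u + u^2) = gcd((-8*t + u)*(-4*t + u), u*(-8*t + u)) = 8*t - u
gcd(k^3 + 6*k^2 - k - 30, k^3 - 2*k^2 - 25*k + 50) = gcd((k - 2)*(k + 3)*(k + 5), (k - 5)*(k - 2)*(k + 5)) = k^2 + 3*k - 10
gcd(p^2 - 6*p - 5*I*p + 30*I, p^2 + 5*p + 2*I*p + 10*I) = 1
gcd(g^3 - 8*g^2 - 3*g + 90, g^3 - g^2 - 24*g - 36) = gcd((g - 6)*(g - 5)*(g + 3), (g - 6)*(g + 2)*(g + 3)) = g^2 - 3*g - 18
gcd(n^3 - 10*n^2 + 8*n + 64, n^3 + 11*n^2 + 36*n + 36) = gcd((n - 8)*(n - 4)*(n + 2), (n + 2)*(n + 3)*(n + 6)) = n + 2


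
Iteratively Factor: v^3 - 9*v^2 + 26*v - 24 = (v - 4)*(v^2 - 5*v + 6) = (v - 4)*(v - 2)*(v - 3)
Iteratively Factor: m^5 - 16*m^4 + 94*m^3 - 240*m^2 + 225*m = (m - 5)*(m^4 - 11*m^3 + 39*m^2 - 45*m) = (m - 5)*(m - 3)*(m^3 - 8*m^2 + 15*m) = (m - 5)^2*(m - 3)*(m^2 - 3*m) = (m - 5)^2*(m - 3)^2*(m)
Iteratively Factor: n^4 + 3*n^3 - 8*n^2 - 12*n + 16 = (n - 2)*(n^3 + 5*n^2 + 2*n - 8) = (n - 2)*(n + 4)*(n^2 + n - 2) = (n - 2)*(n - 1)*(n + 4)*(n + 2)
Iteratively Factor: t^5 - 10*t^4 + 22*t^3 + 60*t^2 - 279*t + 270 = (t - 3)*(t^4 - 7*t^3 + t^2 + 63*t - 90) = (t - 3)*(t - 2)*(t^3 - 5*t^2 - 9*t + 45) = (t - 5)*(t - 3)*(t - 2)*(t^2 - 9) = (t - 5)*(t - 3)*(t - 2)*(t + 3)*(t - 3)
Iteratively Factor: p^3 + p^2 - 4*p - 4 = (p - 2)*(p^2 + 3*p + 2) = (p - 2)*(p + 2)*(p + 1)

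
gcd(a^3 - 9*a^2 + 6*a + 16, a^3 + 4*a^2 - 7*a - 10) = a^2 - a - 2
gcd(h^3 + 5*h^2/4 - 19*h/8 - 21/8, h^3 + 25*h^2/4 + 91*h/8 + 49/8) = h^2 + 11*h/4 + 7/4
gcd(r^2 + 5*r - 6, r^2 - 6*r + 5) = r - 1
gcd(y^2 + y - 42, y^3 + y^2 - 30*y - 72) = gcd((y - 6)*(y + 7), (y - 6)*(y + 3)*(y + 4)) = y - 6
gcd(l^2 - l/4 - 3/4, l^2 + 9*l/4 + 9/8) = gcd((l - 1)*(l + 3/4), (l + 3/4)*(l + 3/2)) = l + 3/4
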